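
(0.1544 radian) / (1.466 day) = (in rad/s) 1.219e-06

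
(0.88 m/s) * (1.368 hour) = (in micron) 4.334e+09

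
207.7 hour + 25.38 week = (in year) 0.5104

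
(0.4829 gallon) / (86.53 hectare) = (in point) 5.988e-06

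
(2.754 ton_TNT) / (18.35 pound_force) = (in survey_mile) 8.772e+04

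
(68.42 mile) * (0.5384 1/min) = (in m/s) 988.1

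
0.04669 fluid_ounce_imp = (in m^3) 1.327e-06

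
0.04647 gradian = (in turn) 0.0001162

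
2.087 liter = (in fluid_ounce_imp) 73.45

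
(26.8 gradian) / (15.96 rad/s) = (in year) 8.364e-10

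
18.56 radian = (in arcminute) 6.38e+04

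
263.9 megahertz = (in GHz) 0.2639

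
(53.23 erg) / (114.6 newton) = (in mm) 4.645e-05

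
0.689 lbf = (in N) 3.065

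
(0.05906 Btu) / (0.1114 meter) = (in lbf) 125.7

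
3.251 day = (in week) 0.4644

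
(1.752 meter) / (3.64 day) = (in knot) 1.083e-05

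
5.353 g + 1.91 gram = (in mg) 7263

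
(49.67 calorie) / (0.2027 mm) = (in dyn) 1.025e+11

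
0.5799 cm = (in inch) 0.2283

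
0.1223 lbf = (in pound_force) 0.1223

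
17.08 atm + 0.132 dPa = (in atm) 17.08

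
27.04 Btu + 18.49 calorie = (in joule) 2.861e+04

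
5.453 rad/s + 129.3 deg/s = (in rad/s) 7.71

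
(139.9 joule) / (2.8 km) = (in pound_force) 0.01123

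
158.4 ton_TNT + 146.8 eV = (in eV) 4.137e+30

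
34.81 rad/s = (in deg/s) 1994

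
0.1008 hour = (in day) 0.0042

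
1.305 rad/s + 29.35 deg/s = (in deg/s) 104.1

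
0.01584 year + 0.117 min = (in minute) 8326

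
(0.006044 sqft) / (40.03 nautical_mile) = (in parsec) 2.455e-25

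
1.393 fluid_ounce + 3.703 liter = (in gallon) 0.9891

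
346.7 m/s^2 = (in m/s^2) 346.7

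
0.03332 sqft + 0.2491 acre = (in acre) 0.2491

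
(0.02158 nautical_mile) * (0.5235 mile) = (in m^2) 3.367e+04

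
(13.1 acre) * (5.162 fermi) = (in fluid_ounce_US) 9.253e-06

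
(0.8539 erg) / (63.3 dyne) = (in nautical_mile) 7.284e-08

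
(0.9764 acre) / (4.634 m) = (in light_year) 9.013e-14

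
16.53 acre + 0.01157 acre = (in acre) 16.54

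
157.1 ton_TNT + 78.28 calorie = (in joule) 6.573e+11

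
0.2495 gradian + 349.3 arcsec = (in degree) 0.3216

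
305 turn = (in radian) 1916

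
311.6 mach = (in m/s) 1.061e+05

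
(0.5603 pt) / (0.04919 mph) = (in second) 0.008989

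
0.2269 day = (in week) 0.03241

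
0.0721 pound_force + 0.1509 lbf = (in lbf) 0.223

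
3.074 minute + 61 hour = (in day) 2.544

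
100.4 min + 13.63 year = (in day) 4975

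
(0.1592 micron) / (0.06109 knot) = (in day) 5.863e-11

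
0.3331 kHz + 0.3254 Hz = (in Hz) 333.4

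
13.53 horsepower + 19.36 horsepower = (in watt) 2.453e+04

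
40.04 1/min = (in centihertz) 66.73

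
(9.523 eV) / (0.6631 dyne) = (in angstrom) 0.002301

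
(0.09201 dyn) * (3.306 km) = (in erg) 3.042e+04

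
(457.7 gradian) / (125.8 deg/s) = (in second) 3.274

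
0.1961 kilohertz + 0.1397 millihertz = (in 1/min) 1.177e+04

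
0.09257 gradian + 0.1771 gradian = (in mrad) 4.236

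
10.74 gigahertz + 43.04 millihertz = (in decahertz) 1.074e+09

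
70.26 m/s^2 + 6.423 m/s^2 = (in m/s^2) 76.68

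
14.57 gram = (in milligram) 1.457e+04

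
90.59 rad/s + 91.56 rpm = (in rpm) 956.6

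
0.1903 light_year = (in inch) 7.088e+16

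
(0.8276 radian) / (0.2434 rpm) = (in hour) 0.009019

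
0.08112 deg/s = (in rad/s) 0.001416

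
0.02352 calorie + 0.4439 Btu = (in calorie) 112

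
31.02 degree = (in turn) 0.08617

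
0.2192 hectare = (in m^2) 2192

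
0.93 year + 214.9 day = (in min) 7.983e+05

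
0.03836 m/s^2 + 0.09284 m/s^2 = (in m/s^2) 0.1312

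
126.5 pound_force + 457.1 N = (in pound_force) 229.3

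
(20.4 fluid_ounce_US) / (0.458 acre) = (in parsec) 1.055e-23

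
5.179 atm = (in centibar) 524.8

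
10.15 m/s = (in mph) 22.7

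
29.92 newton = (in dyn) 2.992e+06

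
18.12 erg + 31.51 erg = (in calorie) 1.186e-06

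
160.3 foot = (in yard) 53.43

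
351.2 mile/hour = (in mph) 351.2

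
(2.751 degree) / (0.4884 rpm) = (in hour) 0.0002608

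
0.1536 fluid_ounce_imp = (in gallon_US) 0.001153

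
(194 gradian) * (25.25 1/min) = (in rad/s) 1.282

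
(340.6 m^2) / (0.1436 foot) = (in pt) 2.206e+07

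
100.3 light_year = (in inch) 3.736e+19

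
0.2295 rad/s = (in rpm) 2.192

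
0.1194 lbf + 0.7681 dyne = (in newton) 0.5311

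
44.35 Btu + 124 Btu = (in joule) 1.776e+05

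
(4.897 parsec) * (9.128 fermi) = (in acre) 0.3408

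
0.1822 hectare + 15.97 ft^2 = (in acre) 0.4506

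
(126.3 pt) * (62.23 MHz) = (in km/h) 9.982e+06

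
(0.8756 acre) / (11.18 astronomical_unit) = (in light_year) 2.239e-25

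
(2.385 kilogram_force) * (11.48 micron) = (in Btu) 2.545e-07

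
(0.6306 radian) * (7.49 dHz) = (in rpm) 4.51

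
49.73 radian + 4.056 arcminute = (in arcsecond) 1.026e+07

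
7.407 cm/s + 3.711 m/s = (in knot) 7.358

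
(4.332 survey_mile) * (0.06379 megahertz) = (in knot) 8.645e+08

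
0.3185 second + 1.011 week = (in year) 0.01939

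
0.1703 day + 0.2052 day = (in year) 0.001029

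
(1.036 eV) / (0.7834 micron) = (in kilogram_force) 2.161e-14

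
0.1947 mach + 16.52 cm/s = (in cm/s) 6646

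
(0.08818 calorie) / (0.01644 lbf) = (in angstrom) 5.045e+10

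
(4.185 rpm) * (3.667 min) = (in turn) 15.35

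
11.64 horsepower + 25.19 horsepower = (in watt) 2.746e+04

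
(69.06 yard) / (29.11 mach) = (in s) 0.006371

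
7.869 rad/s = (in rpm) 75.14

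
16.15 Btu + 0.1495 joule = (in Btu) 16.15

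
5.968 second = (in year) 1.892e-07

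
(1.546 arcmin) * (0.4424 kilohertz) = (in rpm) 1.9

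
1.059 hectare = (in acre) 2.617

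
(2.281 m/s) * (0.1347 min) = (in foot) 60.48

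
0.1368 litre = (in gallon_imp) 0.03009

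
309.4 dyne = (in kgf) 0.0003155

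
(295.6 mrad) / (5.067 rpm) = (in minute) 0.009285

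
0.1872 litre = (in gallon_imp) 0.04118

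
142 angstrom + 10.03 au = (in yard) 1.641e+12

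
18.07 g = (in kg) 0.01807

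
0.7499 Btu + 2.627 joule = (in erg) 7.938e+09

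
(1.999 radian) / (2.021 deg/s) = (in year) 1.797e-06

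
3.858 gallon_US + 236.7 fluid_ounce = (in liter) 21.6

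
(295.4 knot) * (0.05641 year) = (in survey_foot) 8.869e+08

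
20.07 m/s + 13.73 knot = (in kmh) 97.68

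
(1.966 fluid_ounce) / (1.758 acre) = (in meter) 8.172e-09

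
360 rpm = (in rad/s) 37.7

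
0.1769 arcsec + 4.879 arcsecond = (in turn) 3.901e-06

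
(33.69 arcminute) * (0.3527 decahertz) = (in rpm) 0.3301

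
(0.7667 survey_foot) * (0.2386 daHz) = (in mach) 0.001638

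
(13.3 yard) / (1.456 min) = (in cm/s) 13.92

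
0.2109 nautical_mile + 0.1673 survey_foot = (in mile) 0.2427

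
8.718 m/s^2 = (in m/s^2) 8.718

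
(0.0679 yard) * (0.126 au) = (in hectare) 1.17e+05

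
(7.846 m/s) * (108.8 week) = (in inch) 2.033e+10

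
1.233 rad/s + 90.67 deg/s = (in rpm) 26.89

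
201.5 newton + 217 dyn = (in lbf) 45.3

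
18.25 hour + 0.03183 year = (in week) 1.768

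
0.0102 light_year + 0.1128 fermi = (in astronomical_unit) 645.1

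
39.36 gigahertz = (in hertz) 3.936e+10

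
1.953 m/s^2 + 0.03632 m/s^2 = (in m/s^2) 1.989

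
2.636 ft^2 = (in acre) 6.051e-05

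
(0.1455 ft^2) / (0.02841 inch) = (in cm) 1873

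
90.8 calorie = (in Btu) 0.3601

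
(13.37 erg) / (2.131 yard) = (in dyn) 0.06861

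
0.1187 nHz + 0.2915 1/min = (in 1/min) 0.2915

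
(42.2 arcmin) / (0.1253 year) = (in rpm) 2.967e-08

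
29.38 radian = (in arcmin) 1.01e+05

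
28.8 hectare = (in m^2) 2.88e+05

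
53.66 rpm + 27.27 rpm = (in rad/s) 8.475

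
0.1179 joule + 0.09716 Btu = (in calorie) 24.53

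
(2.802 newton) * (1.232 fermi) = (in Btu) 3.272e-18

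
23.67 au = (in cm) 3.541e+14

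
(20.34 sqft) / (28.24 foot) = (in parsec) 7.115e-18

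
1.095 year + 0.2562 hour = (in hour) 9592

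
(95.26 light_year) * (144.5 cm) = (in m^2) 1.302e+18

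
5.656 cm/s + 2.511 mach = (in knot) 1662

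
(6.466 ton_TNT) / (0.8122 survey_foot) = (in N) 1.093e+11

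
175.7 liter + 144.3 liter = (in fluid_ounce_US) 1.082e+04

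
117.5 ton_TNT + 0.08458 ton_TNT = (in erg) 4.92e+18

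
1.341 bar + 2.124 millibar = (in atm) 1.326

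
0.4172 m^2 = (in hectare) 4.172e-05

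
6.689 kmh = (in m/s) 1.858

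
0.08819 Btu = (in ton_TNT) 2.224e-08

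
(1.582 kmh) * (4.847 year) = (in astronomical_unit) 0.000449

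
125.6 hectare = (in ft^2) 1.352e+07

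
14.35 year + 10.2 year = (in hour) 2.151e+05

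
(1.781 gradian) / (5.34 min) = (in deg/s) 0.005003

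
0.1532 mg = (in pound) 3.377e-07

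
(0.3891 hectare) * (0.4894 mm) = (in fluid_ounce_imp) 6.702e+04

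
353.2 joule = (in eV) 2.205e+21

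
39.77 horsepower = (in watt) 2.966e+04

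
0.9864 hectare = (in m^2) 9864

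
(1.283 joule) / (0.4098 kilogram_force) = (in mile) 0.0001984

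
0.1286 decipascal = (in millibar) 0.0001286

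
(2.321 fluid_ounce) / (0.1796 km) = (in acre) 9.444e-11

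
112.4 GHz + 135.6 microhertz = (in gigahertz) 112.4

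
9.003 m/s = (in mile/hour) 20.14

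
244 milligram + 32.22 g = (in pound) 0.07157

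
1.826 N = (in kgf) 0.1862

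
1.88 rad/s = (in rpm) 17.95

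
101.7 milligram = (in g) 0.1017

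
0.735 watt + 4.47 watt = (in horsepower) 0.00698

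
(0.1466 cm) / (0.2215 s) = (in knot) 0.01287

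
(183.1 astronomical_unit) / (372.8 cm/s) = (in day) 8.504e+07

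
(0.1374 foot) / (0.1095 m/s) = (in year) 1.213e-08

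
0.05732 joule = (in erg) 5.732e+05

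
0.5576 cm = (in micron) 5576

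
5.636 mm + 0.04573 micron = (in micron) 5636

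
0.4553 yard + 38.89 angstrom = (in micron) 4.163e+05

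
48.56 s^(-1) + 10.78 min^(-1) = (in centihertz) 4874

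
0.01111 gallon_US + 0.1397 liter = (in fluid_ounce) 6.146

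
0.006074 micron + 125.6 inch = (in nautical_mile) 0.001723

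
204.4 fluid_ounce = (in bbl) 0.03802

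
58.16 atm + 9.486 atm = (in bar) 68.54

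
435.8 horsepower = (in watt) 3.25e+05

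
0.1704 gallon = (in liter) 0.645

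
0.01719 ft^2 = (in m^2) 0.001597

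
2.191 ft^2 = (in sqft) 2.191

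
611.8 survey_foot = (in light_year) 1.971e-14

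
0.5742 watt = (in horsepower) 0.00077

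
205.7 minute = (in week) 0.02041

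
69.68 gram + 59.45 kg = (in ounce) 2099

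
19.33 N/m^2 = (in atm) 0.0001908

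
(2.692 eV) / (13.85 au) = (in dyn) 2.082e-26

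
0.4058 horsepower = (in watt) 302.6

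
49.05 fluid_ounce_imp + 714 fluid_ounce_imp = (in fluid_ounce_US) 733.1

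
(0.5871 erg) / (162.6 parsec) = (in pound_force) 2.631e-27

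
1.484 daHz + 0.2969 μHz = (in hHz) 0.1484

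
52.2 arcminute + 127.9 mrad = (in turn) 0.02277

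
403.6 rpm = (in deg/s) 2422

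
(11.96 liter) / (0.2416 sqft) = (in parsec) 1.727e-17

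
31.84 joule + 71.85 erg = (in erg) 3.184e+08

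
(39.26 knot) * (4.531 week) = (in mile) 3.439e+04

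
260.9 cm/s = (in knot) 5.071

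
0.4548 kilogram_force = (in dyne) 4.46e+05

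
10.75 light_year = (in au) 6.798e+05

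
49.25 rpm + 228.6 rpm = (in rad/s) 29.1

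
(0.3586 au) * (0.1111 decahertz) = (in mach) 1.75e+08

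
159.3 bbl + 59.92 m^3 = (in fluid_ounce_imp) 3e+06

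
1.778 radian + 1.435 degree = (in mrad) 1803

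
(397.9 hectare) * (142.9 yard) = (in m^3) 5.199e+08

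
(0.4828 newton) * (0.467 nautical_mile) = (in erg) 4.176e+09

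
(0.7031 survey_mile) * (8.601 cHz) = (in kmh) 350.4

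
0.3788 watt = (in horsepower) 0.000508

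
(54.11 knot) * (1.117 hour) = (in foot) 3.672e+05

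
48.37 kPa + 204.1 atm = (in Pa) 2.073e+07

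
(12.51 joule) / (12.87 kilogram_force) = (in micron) 9.912e+04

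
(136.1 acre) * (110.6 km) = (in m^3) 6.092e+10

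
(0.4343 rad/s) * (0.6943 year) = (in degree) 5.448e+08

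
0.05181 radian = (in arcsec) 1.069e+04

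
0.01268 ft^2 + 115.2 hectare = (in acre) 284.7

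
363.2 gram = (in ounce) 12.81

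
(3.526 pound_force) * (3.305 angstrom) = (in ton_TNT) 1.239e-18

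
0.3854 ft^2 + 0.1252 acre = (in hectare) 0.05067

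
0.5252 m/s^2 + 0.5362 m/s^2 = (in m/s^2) 1.061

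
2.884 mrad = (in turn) 0.000459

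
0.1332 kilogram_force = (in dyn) 1.306e+05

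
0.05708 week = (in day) 0.3996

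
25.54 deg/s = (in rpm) 4.257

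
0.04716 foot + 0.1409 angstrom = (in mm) 14.37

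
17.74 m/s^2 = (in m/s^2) 17.74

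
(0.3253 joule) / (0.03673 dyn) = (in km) 885.7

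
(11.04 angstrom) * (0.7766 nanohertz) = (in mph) 1.918e-18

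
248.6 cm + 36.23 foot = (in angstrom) 1.353e+11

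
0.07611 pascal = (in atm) 7.511e-07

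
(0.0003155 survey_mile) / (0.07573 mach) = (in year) 6.244e-10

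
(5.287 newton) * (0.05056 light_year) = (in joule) 2.529e+15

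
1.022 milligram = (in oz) 3.605e-05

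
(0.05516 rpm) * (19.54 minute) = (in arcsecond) 1.397e+06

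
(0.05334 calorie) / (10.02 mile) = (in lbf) 3.111e-06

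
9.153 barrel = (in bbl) 9.153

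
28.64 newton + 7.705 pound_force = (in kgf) 6.415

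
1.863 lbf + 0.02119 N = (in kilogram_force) 0.8472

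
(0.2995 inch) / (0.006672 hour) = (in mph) 0.0007085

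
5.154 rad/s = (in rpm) 49.22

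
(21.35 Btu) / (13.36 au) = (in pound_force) 2.534e-09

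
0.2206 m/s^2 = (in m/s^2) 0.2206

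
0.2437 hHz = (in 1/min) 1462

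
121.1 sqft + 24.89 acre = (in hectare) 10.07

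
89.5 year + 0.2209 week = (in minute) 4.704e+07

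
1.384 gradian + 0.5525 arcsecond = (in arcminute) 74.75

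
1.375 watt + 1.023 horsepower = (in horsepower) 1.025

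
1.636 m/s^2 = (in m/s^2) 1.636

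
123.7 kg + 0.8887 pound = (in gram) 1.241e+05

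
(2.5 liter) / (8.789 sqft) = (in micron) 3062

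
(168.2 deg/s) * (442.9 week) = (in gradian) 5.006e+10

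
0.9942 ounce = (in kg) 0.02819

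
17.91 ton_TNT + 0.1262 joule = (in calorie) 1.791e+10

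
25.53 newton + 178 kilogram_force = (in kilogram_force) 180.6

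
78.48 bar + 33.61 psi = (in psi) 1172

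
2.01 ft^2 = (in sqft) 2.01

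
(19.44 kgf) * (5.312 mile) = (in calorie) 3.895e+05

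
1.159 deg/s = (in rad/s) 0.02023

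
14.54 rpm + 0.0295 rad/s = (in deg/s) 88.93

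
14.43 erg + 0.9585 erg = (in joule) 1.539e-06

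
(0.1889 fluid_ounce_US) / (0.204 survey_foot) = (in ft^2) 0.0009671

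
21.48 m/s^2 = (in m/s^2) 21.48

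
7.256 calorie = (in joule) 30.36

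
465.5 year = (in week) 2.427e+04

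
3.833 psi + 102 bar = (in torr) 7.67e+04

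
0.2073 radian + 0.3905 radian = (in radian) 0.5978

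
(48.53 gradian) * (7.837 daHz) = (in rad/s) 59.74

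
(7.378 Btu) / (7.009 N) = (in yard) 1215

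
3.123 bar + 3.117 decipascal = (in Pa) 3.123e+05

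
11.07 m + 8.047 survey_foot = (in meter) 13.52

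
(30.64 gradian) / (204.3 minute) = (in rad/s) 3.926e-05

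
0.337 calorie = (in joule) 1.41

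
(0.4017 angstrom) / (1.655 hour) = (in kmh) 2.427e-14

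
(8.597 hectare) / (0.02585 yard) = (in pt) 1.031e+10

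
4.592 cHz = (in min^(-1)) 2.755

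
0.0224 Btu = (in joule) 23.63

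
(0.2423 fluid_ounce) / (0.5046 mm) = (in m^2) 0.0142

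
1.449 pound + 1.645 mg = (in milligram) 6.573e+05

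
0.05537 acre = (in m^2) 224.1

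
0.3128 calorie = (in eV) 8.169e+18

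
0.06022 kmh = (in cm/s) 1.673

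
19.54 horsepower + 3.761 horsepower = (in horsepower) 23.3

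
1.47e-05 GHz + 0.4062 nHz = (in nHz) 1.47e+13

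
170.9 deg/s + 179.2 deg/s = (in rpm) 58.35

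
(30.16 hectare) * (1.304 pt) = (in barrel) 872.7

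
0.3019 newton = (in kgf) 0.03079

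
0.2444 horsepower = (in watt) 182.2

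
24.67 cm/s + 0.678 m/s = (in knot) 1.797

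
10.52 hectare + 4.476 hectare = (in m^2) 1.5e+05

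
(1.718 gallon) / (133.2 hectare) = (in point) 1.384e-05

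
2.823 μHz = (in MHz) 2.823e-12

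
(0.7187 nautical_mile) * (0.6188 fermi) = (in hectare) 8.236e-17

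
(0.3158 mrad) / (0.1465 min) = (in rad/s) 3.593e-05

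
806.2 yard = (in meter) 737.2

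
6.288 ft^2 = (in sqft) 6.288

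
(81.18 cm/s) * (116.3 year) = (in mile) 1.85e+06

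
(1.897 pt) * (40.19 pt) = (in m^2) 9.488e-06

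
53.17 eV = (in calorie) 2.036e-18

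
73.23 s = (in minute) 1.221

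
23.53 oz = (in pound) 1.471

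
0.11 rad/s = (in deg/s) 6.303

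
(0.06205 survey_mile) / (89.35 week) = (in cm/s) 0.0001848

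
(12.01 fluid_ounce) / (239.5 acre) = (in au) 2.45e-21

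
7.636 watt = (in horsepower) 0.01024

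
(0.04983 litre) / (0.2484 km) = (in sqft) 2.159e-06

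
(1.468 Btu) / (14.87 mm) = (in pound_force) 2.342e+04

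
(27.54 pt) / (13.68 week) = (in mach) 3.449e-12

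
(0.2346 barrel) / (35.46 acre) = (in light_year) 2.747e-23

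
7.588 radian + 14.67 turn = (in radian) 99.76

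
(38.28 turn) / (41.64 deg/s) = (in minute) 5.516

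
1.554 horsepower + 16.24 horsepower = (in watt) 1.327e+04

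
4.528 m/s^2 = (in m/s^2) 4.528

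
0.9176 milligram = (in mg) 0.9176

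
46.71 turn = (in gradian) 1.868e+04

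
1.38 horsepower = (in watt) 1029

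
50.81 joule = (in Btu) 0.04816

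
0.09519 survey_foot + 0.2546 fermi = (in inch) 1.142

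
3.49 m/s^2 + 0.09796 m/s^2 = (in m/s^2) 3.588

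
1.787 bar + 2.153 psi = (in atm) 1.91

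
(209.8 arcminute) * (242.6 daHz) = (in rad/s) 148.1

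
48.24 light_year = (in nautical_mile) 2.464e+14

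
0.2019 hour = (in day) 0.008412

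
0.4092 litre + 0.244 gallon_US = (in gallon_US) 0.3521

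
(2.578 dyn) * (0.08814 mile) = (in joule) 0.003657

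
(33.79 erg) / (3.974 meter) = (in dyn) 0.08503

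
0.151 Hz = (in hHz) 0.00151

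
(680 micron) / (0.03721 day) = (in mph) 4.731e-07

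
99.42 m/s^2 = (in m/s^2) 99.42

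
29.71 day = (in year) 0.0814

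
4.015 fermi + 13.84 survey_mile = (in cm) 2.227e+06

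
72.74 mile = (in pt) 3.318e+08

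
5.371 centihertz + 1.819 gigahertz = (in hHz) 1.819e+07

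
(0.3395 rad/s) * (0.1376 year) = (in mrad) 1.473e+09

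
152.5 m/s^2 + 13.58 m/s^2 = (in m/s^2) 166.1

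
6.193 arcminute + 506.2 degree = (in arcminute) 3.038e+04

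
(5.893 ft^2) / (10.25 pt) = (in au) 1.012e-09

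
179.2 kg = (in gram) 1.792e+05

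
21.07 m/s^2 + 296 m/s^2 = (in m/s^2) 317.1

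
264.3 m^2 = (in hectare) 0.02643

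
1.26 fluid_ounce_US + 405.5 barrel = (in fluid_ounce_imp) 2.269e+06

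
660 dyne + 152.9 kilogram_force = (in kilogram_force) 152.9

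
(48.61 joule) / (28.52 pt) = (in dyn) 4.831e+08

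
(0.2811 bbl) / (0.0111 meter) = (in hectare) 0.0004026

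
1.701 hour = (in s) 6124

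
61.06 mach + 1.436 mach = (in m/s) 2.128e+04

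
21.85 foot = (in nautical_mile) 0.003596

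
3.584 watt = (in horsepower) 0.004806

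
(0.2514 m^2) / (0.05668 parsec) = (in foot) 4.716e-16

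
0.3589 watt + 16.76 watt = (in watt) 17.12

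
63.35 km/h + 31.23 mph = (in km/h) 113.6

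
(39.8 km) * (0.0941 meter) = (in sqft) 4.031e+04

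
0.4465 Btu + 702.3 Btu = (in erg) 7.414e+12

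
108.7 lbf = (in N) 483.5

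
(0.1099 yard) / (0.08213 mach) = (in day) 4.159e-08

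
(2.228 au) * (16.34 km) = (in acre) 1.346e+12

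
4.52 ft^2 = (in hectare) 4.199e-05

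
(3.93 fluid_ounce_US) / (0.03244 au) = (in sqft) 2.578e-13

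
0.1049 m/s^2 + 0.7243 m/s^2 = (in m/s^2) 0.8292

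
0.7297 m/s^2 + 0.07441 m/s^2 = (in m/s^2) 0.8041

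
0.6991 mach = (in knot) 462.7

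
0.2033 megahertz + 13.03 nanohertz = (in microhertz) 2.033e+11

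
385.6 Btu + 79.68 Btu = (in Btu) 465.3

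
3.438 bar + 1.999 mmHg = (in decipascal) 3.441e+06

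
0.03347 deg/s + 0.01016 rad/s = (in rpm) 0.1026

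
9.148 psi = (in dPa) 6.307e+05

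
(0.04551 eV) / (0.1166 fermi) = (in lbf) 1.406e-05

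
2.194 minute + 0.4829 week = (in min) 4870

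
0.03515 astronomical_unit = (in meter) 5.258e+09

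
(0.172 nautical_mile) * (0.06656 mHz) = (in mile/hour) 0.04743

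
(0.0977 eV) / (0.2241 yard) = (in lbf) 1.717e-20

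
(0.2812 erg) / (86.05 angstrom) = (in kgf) 0.3332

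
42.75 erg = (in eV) 2.668e+13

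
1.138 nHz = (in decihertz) 1.138e-08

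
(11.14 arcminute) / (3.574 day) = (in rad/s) 1.049e-08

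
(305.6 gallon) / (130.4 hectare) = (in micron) 0.8871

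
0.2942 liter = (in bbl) 0.00185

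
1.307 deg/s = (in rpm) 0.2178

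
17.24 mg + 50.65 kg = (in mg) 5.065e+07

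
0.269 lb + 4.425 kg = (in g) 4547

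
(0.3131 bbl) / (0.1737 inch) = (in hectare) 0.001128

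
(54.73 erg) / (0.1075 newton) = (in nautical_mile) 2.749e-08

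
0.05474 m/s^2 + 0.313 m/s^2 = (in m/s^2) 0.3677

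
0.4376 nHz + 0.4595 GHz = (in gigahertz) 0.4595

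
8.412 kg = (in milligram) 8.412e+06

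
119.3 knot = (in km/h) 220.9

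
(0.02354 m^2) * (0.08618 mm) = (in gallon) 0.0005359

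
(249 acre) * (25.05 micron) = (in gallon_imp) 5552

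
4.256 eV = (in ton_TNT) 1.63e-28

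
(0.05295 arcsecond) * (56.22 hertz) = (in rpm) 0.0001378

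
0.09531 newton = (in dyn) 9531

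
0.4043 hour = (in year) 4.615e-05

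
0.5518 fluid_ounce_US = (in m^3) 1.632e-05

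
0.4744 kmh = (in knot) 0.2562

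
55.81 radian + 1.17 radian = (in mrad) 5.698e+04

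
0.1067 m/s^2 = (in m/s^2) 0.1067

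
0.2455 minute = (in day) 0.0001705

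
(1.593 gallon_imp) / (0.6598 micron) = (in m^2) 1.098e+04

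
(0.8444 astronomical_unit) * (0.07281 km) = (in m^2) 9.197e+12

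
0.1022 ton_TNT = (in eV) 2.669e+27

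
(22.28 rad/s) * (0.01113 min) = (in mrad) 1.488e+04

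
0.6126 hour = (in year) 6.993e-05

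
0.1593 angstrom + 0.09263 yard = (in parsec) 2.745e-18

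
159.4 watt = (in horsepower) 0.2138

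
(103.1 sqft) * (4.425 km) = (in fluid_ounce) 1.433e+09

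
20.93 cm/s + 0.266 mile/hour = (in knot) 0.638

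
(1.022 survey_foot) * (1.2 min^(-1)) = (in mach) 1.83e-05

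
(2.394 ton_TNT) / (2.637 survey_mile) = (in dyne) 2.36e+11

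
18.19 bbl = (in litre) 2892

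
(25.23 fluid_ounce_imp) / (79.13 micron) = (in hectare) 0.0009059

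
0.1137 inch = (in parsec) 9.359e-20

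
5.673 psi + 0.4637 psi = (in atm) 0.4176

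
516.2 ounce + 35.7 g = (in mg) 1.467e+07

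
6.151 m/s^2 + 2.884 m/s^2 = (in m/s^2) 9.035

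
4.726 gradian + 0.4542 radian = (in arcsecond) 1.09e+05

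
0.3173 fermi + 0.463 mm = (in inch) 0.01823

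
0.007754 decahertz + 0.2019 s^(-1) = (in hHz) 0.002794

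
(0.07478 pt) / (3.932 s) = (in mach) 1.97e-08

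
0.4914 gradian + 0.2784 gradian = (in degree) 0.6928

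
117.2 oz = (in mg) 3.323e+06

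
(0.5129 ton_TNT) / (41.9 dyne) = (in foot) 1.68e+13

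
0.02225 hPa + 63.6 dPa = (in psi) 0.001245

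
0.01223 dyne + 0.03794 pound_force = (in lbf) 0.03794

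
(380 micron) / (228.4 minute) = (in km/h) 9.982e-08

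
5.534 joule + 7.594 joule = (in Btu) 0.01244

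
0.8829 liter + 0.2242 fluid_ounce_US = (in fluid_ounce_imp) 31.31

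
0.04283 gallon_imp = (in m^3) 0.0001947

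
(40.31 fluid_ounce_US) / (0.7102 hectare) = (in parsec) 5.44e-24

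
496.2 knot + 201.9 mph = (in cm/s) 3.455e+04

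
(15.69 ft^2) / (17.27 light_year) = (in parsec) 2.891e-34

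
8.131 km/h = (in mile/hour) 5.052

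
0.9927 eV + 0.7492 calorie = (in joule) 3.135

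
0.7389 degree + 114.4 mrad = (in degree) 7.294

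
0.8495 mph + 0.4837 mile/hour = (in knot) 1.159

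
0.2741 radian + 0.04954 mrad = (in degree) 15.71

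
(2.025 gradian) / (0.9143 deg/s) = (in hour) 0.0005537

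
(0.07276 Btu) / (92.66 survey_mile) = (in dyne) 51.48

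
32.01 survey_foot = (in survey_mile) 0.006063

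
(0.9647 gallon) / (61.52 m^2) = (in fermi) 5.936e+10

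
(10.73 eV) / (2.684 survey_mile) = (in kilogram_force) 4.058e-23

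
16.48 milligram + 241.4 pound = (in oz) 3862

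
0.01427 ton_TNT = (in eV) 3.727e+26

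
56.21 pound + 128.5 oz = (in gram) 2.914e+04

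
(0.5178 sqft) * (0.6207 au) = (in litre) 4.467e+12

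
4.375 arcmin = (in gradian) 0.08102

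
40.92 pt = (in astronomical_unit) 9.65e-14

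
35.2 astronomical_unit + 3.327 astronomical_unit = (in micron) 5.764e+18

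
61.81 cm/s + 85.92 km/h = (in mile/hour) 54.77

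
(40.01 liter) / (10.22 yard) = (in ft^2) 0.04608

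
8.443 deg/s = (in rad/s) 0.1474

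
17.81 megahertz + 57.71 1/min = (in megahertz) 17.81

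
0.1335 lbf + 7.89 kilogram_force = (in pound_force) 17.53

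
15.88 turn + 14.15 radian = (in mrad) 1.139e+05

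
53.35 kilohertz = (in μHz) 5.335e+10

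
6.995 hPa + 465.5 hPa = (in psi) 6.853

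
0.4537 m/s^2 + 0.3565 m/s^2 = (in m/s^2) 0.8102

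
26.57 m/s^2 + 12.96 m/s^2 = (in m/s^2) 39.53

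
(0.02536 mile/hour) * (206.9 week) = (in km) 1419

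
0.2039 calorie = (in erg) 8.531e+06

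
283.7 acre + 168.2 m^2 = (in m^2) 1.148e+06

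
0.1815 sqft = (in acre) 4.167e-06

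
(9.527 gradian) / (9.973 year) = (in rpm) 4.544e-09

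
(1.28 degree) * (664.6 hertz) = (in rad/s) 14.85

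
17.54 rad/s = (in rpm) 167.5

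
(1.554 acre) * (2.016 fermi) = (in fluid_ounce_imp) 4.462e-07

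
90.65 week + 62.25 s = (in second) 5.483e+07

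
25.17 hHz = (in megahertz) 0.002517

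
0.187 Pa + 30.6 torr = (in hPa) 40.8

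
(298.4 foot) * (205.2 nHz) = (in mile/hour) 4.175e-05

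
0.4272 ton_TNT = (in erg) 1.787e+16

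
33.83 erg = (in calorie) 8.086e-07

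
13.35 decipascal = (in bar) 1.335e-05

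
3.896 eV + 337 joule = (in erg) 3.37e+09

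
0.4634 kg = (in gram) 463.4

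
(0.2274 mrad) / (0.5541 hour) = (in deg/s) 6.532e-06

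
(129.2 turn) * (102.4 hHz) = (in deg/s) 4.763e+08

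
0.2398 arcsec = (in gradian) 7.401e-05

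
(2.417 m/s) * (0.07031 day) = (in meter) 1.468e+04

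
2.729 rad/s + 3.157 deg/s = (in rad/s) 2.784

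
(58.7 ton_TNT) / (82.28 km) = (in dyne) 2.985e+11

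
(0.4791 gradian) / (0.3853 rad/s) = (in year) 6.194e-10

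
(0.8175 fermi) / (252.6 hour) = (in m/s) 8.99e-22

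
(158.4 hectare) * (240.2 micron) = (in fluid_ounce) 1.287e+07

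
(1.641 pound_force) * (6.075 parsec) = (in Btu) 1.297e+15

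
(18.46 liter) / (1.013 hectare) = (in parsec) 5.906e-23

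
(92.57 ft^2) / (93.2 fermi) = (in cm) 9.228e+15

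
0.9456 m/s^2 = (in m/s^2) 0.9456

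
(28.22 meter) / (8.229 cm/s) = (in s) 342.9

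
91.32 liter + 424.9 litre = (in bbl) 3.247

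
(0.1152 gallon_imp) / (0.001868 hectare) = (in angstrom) 2.804e+05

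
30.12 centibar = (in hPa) 301.2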